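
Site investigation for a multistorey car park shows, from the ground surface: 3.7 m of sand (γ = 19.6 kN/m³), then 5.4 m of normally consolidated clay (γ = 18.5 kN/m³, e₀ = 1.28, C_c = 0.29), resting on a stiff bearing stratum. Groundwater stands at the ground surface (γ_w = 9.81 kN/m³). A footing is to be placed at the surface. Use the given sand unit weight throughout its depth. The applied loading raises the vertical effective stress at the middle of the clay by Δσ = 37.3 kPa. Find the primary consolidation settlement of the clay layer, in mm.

Mid-depth of clay below the ground surface: z = 3.7 + 5.4/2 = 6.4 m.
Total vertical stress at mid-clay: σ_v = 19.6×3.7 + 18.5×2.7 = 122.47 kPa.
Pore pressure: u = 9.81×(6.4 − 0) = 62.784 kPa.
Initial effective stress: σ'_0 = σ_v − u = 122.47 − 62.784 = 59.686 kPa.
Final effective stress: σ'_f = σ'_0 + Δσ = 59.686 + 37.3 = 96.986 kPa.
Normally consolidated clay, so the full stress increment lies on the virgin compression line:
S_c = C_c·H/(1+e₀)·log₁₀(σ'_f/σ'_0) = 0.29×5.4/(1+1.28)×log₁₀(96.986/59.686)
    = 0.68684 × 0.21084 = 0.1448 m

S_c ≈ 145 mm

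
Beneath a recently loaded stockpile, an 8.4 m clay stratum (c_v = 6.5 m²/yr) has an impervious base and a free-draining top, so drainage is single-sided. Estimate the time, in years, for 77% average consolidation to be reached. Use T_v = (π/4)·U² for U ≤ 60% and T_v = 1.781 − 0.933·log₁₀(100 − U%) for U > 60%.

t ≈ 5.54 years

Drainage path length: H_d = H = 8.4 m (single drainage).
U > 60%: T_v = 1.781 − 0.933·log₁₀(100 − 77) = 0.51051.
t = T_v·H_d²/c_v = 0.51051×8.4²/6.5 = 5.542 years.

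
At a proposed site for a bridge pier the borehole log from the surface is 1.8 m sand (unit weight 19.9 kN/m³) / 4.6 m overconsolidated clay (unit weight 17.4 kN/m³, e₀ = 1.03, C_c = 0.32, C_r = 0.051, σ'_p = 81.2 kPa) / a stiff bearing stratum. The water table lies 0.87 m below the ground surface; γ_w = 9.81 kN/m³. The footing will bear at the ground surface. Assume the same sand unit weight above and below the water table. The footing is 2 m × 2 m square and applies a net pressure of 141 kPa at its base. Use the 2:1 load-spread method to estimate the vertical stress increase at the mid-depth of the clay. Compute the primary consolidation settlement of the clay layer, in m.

S_c ≈ 0.0148 m

Mid-depth of clay below the ground surface: z = 1.8 + 4.6/2 = 4.1 m.
Total vertical stress at mid-clay: σ_v = 19.9×1.8 + 17.4×2.3 = 75.84 kPa.
Pore pressure: u = 9.81×(4.1 − 0.87) = 31.686 kPa.
Initial effective stress: σ'_0 = σ_v − u = 75.84 − 31.686 = 44.154 kPa.
Stress increase at mid-clay by the 2:1 spreading method:
Δσ = qBL/((B+z)(L+z)) = 141×2×2/((2+4.1)(2+4.1)) = 15.157 kPa
Final effective stress: σ'_f = 44.154 + 15.157 = 59.311 kPa.
σ'_f = 59.311 ≤ σ'_p = 81.2 kPa, so the clay remains overconsolidated and only the recompression index applies:
S_c = C_r·H/(1+e₀)·log₁₀(σ'_f/σ'_0) = 0.051×4.6/2.03×log₁₀(59.311/44.154)
    = 0.11557 × 0.12817 = 0.01481 m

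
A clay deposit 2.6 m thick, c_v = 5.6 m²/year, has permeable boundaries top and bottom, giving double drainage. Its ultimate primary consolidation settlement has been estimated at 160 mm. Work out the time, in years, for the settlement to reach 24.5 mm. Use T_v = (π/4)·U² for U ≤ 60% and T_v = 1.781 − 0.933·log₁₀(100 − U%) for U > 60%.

t ≈ 0.00556 years

Drainage path length: H_d = H/2 = 1.3 m (double drainage).
U = S(t)/S_ult = 24.5/160 = 0.1531.
U ≤ 60%: T_v = (π/4)·U² = (π/4)×0.15313² = 0.018415.
t = T_v·H_d²/c_v = 0.018415×1.3²/5.6 = 0.005557 years.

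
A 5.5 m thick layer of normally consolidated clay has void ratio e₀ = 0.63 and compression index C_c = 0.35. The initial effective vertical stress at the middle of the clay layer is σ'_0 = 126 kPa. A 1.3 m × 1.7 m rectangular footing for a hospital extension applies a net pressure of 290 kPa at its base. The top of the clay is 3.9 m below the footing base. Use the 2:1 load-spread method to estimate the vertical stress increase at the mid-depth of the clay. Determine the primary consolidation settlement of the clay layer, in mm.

S_c ≈ 37.8 mm

Mid-depth of clay below the footing base: z = 3.9 + 5.5/2 = 6.65 m.
Stress increase at mid-clay by the 2:1 spreading method:
Δσ = qBL/((B+z)(L+z)) = 290×1.3×1.7/((1.3+6.65)(1.7+6.65)) = 9.6547 kPa
Final effective stress: σ'_f = σ'_0 + Δσ = 126 + 9.6547 = 135.65 kPa.
Normally consolidated clay, so the full stress increment lies on the virgin compression line:
S_c = C_c·H/(1+e₀)·log₁₀(σ'_f/σ'_0) = 0.35×5.5/(1+0.63)×log₁₀(135.65/126)
    = 1.181 × 0.032049 = 0.03785 m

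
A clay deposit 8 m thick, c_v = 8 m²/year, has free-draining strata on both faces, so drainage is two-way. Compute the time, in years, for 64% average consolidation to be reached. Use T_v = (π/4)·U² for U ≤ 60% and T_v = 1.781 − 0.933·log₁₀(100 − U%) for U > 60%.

t ≈ 0.658 years

Drainage path length: H_d = H/2 = 4 m (double drainage).
U > 60%: T_v = 1.781 − 0.933·log₁₀(100 − 64) = 0.32897.
t = T_v·H_d²/c_v = 0.32897×4²/8 = 0.6579 years.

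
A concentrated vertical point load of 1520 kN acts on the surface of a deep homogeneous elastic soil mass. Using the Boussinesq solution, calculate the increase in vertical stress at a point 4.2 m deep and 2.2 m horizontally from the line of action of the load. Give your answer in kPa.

Boussinesq vertical stress below a point load on an elastic half-space:
Δσ_z = 3P/(2πz²) · [1 + (r/z)²]^(−5/2)
r/z = 2.2/4.2 = 0.52381; [1+(r/z)²]^(−5/2) = 0.54545.
Δσ_z = 3×1520/(2π×4.2²) × 0.54545 = 41.142 × 0.54545 = 22.44 kPa

Δσ_z ≈ 22.4 kPa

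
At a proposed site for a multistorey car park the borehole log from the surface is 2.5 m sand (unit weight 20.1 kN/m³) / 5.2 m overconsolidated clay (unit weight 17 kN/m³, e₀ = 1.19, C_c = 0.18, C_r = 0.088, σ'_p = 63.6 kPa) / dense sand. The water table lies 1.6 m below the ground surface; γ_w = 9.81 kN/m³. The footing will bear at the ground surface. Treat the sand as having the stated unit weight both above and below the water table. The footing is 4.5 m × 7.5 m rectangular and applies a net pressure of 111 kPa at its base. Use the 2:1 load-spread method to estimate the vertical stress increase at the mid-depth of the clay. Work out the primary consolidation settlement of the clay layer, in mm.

S_c ≈ 71.8 mm

Mid-depth of clay below the ground surface: z = 2.5 + 5.2/2 = 5.1 m.
Total vertical stress at mid-clay: σ_v = 20.1×2.5 + 17×2.6 = 94.45 kPa.
Pore pressure: u = 9.81×(5.1 − 1.6) = 34.335 kPa.
Initial effective stress: σ'_0 = σ_v − u = 94.45 − 34.335 = 60.115 kPa.
Stress increase at mid-clay by the 2:1 spreading method:
Δσ = qBL/((B+z)(L+z)) = 111×4.5×7.5/((4.5+5.1)(7.5+5.1)) = 30.971 kPa
Final effective stress: σ'_f = 60.115 + 30.971 = 91.086 kPa.
σ'_f = 91.086 > σ'_p = 63.6 kPa, so the stress path crosses the preconsolidation pressure — recompression up to σ'_p, then virgin compression beyond:
S_c = H/(1+e₀)·[C_r·log₁₀(σ'_p/σ'_0) + C_c·log₁₀(σ'_f/σ'_p)]
    = 5.2/2.19 × [0.088×log₁₀(63.6/60.115) + 0.18×log₁₀(91.086/63.6)]
    = 2.3744 × [0.0021537 + 0.028079] = 0.07178 m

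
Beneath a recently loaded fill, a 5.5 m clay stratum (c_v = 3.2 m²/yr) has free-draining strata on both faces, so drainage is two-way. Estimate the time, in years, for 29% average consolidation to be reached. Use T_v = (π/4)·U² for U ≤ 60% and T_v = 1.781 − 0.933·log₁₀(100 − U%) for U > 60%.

t ≈ 0.156 years

Drainage path length: H_d = H/2 = 2.75 m (double drainage).
U ≤ 60%: T_v = (π/4)·U² = (π/4)×0.29² = 0.066052.
t = T_v·H_d²/c_v = 0.066052×2.75²/3.2 = 0.1561 years.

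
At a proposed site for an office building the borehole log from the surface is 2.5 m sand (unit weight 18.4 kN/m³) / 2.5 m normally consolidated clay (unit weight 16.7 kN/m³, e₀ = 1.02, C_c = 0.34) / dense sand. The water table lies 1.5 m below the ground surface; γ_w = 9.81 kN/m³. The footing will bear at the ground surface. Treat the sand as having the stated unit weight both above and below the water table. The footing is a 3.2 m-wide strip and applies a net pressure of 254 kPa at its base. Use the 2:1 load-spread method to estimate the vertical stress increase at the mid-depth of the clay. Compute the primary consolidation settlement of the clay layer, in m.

S_c ≈ 0.235 m

Mid-depth of clay below the ground surface: z = 2.5 + 2.5/2 = 3.75 m.
Total vertical stress at mid-clay: σ_v = 18.4×2.5 + 16.7×1.25 = 66.875 kPa.
Pore pressure: u = 9.81×(3.75 − 1.5) = 22.073 kPa.
Initial effective stress: σ'_0 = σ_v − u = 66.875 − 22.073 = 44.802 kPa.
Stress increase at mid-clay by the 2:1 spreading method:
Δσ = qB/(B+z) = 254×3.2/(3.2+3.75) = 116.95 kPa
Final effective stress: σ'_f = σ'_0 + Δσ = 44.802 + 116.95 = 161.75 kPa.
Normally consolidated clay, so the full stress increment lies on the virgin compression line:
S_c = C_c·H/(1+e₀)·log₁₀(σ'_f/σ'_0) = 0.34×2.5/(1+1.02)×log₁₀(161.75/44.802)
    = 0.42079 × 0.55755 = 0.2346 m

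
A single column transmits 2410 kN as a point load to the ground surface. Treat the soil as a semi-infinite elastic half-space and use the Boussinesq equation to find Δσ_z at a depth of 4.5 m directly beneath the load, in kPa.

Boussinesq vertical stress below a point load on an elastic half-space:
Δσ_z = 3P/(2πz²) · [1 + (r/z)²]^(−5/2)
r/z = 0/4.5 = 0; [1+(r/z)²]^(−5/2) = 1.
Δσ_z = 3×2410/(2π×4.5²) × 1 = 56.824 × 1 = 56.82 kPa

Δσ_z ≈ 56.8 kPa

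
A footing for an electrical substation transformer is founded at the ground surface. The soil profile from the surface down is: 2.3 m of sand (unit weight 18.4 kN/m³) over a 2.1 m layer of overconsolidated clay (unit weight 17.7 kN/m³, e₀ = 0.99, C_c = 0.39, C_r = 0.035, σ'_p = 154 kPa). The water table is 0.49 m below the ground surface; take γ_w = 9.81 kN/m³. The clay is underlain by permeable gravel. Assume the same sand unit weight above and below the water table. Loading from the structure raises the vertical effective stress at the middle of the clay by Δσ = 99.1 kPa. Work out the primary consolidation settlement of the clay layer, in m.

S_c ≈ 0.0223 m

Mid-depth of clay below the ground surface: z = 2.3 + 2.1/2 = 3.35 m.
Total vertical stress at mid-clay: σ_v = 18.4×2.3 + 17.7×1.05 = 60.905 kPa.
Pore pressure: u = 9.81×(3.35 − 0.49) = 28.057 kPa.
Initial effective stress: σ'_0 = σ_v − u = 60.905 − 28.057 = 32.848 kPa.
Final effective stress: σ'_f = 32.848 + 99.1 = 131.95 kPa.
σ'_f = 131.95 ≤ σ'_p = 154 kPa, so the clay remains overconsolidated and only the recompression index applies:
S_c = C_r·H/(1+e₀)·log₁₀(σ'_f/σ'_0) = 0.035×2.1/1.99×log₁₀(131.95/32.848)
    = 0.036936 × 0.6039 = 0.02231 m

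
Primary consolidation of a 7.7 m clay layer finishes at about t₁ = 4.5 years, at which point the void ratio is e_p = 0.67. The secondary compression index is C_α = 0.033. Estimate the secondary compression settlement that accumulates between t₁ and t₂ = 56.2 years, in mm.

S_s ≈ 167 mm

Secondary compression: S_s = C_α·H/(1+e_p)·log₁₀(t₂/t₁)
S_s = 0.033×7.7/(1+0.67)×log₁₀(56.2/4.5)
    = 0.1522 × 1.097 = 0.1668 m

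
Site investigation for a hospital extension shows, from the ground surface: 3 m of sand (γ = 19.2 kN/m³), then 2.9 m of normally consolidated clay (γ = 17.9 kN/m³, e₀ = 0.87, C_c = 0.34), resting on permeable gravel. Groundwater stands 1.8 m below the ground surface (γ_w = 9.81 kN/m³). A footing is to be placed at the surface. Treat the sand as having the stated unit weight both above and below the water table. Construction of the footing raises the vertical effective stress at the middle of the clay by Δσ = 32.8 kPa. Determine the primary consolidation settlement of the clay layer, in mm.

Mid-depth of clay below the ground surface: z = 3 + 2.9/2 = 4.45 m.
Total vertical stress at mid-clay: σ_v = 19.2×3 + 17.9×1.45 = 83.555 kPa.
Pore pressure: u = 9.81×(4.45 − 1.8) = 25.997 kPa.
Initial effective stress: σ'_0 = σ_v − u = 83.555 − 25.997 = 57.558 kPa.
Final effective stress: σ'_f = σ'_0 + Δσ = 57.558 + 32.8 = 90.358 kPa.
Normally consolidated clay, so the full stress increment lies on the virgin compression line:
S_c = C_c·H/(1+e₀)·log₁₀(σ'_f/σ'_0) = 0.34×2.9/(1+0.87)×log₁₀(90.358/57.558)
    = 0.52727 × 0.19586 = 0.1033 m

S_c ≈ 103 mm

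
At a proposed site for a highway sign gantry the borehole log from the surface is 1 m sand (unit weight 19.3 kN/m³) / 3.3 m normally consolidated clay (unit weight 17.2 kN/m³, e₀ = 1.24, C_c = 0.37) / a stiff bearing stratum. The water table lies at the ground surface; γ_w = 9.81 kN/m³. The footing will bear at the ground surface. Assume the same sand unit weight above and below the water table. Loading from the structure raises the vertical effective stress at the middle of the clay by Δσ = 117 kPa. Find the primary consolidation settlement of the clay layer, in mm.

S_c ≈ 439 mm

Mid-depth of clay below the ground surface: z = 1 + 3.3/2 = 2.65 m.
Total vertical stress at mid-clay: σ_v = 19.3×1 + 17.2×1.65 = 47.68 kPa.
Pore pressure: u = 9.81×(2.65 − 0) = 25.997 kPa.
Initial effective stress: σ'_0 = σ_v − u = 47.68 − 25.997 = 21.683 kPa.
Final effective stress: σ'_f = σ'_0 + Δσ = 21.683 + 117 = 138.68 kPa.
Normally consolidated clay, so the full stress increment lies on the virgin compression line:
S_c = C_c·H/(1+e₀)·log₁₀(σ'_f/σ'_0) = 0.37×3.3/(1+1.24)×log₁₀(138.68/21.683)
    = 0.54509 × 0.80589 = 0.4393 m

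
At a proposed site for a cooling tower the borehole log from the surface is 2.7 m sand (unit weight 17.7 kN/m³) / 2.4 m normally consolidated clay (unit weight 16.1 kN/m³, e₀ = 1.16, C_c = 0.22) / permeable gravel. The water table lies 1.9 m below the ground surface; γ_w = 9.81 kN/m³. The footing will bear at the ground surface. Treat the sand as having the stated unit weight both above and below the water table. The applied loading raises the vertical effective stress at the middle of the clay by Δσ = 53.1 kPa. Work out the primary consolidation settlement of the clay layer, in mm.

S_c ≈ 79.7 mm

Mid-depth of clay below the ground surface: z = 2.7 + 2.4/2 = 3.9 m.
Total vertical stress at mid-clay: σ_v = 17.7×2.7 + 16.1×1.2 = 67.11 kPa.
Pore pressure: u = 9.81×(3.9 − 1.9) = 19.62 kPa.
Initial effective stress: σ'_0 = σ_v − u = 67.11 − 19.62 = 47.49 kPa.
Final effective stress: σ'_f = σ'_0 + Δσ = 47.49 + 53.1 = 100.59 kPa.
Normally consolidated clay, so the full stress increment lies on the virgin compression line:
S_c = C_c·H/(1+e₀)·log₁₀(σ'_f/σ'_0) = 0.22×2.4/(1+1.16)×log₁₀(100.59/47.49)
    = 0.24444 × 0.32595 = 0.07968 m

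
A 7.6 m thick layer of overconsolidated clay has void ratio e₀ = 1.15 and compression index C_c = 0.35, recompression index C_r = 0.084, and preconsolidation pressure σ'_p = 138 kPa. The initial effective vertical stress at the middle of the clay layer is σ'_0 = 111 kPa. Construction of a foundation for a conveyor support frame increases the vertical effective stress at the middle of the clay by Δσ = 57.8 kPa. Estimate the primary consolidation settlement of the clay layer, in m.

S_c ≈ 0.136 m

Final effective stress: σ'_f = 111 + 57.8 = 168.8 kPa.
σ'_f = 168.8 > σ'_p = 138 kPa, so the stress path crosses the preconsolidation pressure — recompression up to σ'_p, then virgin compression beyond:
S_c = H/(1+e₀)·[C_r·log₁₀(σ'_p/σ'_0) + C_c·log₁₀(σ'_f/σ'_p)]
    = 7.6/2.15 × [0.084×log₁₀(138/111) + 0.35×log₁₀(168.8/138)]
    = 3.5349 × [0.0079427 + 0.030623] = 0.1363 m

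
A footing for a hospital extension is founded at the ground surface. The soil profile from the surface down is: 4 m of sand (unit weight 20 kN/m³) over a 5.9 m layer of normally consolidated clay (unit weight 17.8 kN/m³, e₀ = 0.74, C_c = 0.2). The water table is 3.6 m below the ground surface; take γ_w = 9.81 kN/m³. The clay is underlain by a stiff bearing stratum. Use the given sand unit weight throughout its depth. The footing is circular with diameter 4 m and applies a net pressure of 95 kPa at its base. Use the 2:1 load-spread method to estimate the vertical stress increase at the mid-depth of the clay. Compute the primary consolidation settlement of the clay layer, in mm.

Mid-depth of clay below the ground surface: z = 4 + 5.9/2 = 6.95 m.
Total vertical stress at mid-clay: σ_v = 20×4 + 17.8×2.95 = 132.51 kPa.
Pore pressure: u = 9.81×(6.95 − 3.6) = 32.864 kPa.
Initial effective stress: σ'_0 = σ_v − u = 132.51 − 32.864 = 99.646 kPa.
Stress increase at mid-clay by the 2:1 spreading method:
Δσ ≈ qD²/(D+z)² = 95×4²/(4+6.95)² = 12.677 kPa
Final effective stress: σ'_f = σ'_0 + Δσ = 99.646 + 12.677 = 112.32 kPa.
Normally consolidated clay, so the full stress increment lies on the virgin compression line:
S_c = C_c·H/(1+e₀)·log₁₀(σ'_f/σ'_0) = 0.2×5.9/(1+0.74)×log₁₀(112.32/99.646)
    = 0.67816 × 0.051997 = 0.03526 m

S_c ≈ 35.3 mm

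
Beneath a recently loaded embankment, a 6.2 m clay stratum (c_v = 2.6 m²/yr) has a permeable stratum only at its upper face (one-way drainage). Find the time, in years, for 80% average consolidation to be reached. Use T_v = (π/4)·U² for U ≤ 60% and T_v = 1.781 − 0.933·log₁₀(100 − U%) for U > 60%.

Drainage path length: H_d = H = 6.2 m (single drainage).
U > 60%: T_v = 1.781 − 0.933·log₁₀(100 − 80) = 0.56714.
t = T_v·H_d²/c_v = 0.56714×6.2²/2.6 = 8.385 years.

t ≈ 8.38 years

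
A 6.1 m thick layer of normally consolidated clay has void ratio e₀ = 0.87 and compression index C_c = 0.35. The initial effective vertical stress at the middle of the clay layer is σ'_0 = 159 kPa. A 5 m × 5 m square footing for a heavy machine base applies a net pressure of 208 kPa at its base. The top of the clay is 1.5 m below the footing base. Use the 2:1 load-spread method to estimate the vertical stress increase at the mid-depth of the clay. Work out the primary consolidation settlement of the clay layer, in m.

S_c ≈ 0.152 m

Mid-depth of clay below the footing base: z = 1.5 + 6.1/2 = 4.55 m.
Stress increase at mid-clay by the 2:1 spreading method:
Δσ = qBL/((B+z)(L+z)) = 208×5×5/((5+4.55)(5+4.55)) = 57.016 kPa
Final effective stress: σ'_f = σ'_0 + Δσ = 159 + 57.016 = 216.02 kPa.
Normally consolidated clay, so the full stress increment lies on the virgin compression line:
S_c = C_c·H/(1+e₀)·log₁₀(σ'_f/σ'_0) = 0.35×6.1/(1+0.87)×log₁₀(216.02/159)
    = 1.1417 × 0.1331 = 0.152 m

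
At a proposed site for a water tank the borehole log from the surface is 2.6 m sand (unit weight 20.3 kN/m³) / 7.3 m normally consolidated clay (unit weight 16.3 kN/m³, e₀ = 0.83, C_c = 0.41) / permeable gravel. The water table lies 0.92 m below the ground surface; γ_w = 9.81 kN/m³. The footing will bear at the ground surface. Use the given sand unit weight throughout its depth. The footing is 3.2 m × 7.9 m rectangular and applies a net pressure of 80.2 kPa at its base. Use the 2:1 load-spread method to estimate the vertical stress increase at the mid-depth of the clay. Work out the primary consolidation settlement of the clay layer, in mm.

S_c ≈ 160 mm

Mid-depth of clay below the ground surface: z = 2.6 + 7.3/2 = 6.25 m.
Total vertical stress at mid-clay: σ_v = 20.3×2.6 + 16.3×3.65 = 112.28 kPa.
Pore pressure: u = 9.81×(6.25 − 0.92) = 52.287 kPa.
Initial effective stress: σ'_0 = σ_v − u = 112.28 − 52.287 = 59.993 kPa.
Stress increase at mid-clay by the 2:1 spreading method:
Δσ = qBL/((B+z)(L+z)) = 80.2×3.2×7.9/((3.2+6.25)(7.9+6.25)) = 15.162 kPa
Final effective stress: σ'_f = σ'_0 + Δσ = 59.993 + 15.162 = 75.155 kPa.
Normally consolidated clay, so the full stress increment lies on the virgin compression line:
S_c = C_c·H/(1+e₀)·log₁₀(σ'_f/σ'_0) = 0.41×7.3/(1+0.83)×log₁₀(75.155/59.993)
    = 1.6355 × 0.097857 = 0.16 m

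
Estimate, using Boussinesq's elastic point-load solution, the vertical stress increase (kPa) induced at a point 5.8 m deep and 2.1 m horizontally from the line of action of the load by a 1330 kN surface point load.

Δσ_z ≈ 13.9 kPa

Boussinesq vertical stress below a point load on an elastic half-space:
Δσ_z = 3P/(2πz²) · [1 + (r/z)²]^(−5/2)
r/z = 2.1/5.8 = 0.36207; [1+(r/z)²]^(−5/2) = 0.73494.
Δσ_z = 3×1330/(2π×5.8²) × 0.73494 = 18.877 × 0.73494 = 13.87 kPa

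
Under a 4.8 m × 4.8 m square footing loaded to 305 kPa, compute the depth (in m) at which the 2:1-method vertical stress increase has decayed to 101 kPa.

z ≈ 3.54 m

2:1 spreading — at depth z the loaded area has grown by z in each plan dimension:
qB²/(B+z)² = Δσ_z ⇒ z = B(√(q/Δσ_z) − 1) = 4.8×(√(305/101) − 1) = 3.541 m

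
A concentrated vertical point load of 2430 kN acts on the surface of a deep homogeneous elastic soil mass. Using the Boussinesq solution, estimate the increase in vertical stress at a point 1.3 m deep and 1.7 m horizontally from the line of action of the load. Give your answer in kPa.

Boussinesq vertical stress below a point load on an elastic half-space:
Δσ_z = 3P/(2πz²) · [1 + (r/z)²]^(−5/2)
r/z = 1.7/1.3 = 1.3077; [1+(r/z)²]^(−5/2) = 0.082709.
Δσ_z = 3×2430/(2π×1.3²) × 0.082709 = 686.53 × 0.082709 = 56.78 kPa

Δσ_z ≈ 56.8 kPa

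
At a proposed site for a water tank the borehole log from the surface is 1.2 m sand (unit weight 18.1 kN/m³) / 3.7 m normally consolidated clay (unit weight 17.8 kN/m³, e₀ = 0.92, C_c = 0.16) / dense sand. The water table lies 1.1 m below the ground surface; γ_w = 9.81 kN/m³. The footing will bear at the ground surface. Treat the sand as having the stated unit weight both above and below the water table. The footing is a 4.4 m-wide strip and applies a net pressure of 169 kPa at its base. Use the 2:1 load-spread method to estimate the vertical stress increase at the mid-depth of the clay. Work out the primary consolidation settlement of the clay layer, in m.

Mid-depth of clay below the ground surface: z = 1.2 + 3.7/2 = 3.05 m.
Total vertical stress at mid-clay: σ_v = 18.1×1.2 + 17.8×1.85 = 54.65 kPa.
Pore pressure: u = 9.81×(3.05 − 1.1) = 19.13 kPa.
Initial effective stress: σ'_0 = σ_v − u = 54.65 − 19.13 = 35.52 kPa.
Stress increase at mid-clay by the 2:1 spreading method:
Δσ = qB/(B+z) = 169×4.4/(4.4+3.05) = 99.812 kPa
Final effective stress: σ'_f = σ'_0 + Δσ = 35.52 + 99.812 = 135.33 kPa.
Normally consolidated clay, so the full stress increment lies on the virgin compression line:
S_c = C_c·H/(1+e₀)·log₁₀(σ'_f/σ'_0) = 0.16×3.7/(1+0.92)×log₁₀(135.33/35.52)
    = 0.30833 × 0.58092 = 0.1791 m

S_c ≈ 0.179 m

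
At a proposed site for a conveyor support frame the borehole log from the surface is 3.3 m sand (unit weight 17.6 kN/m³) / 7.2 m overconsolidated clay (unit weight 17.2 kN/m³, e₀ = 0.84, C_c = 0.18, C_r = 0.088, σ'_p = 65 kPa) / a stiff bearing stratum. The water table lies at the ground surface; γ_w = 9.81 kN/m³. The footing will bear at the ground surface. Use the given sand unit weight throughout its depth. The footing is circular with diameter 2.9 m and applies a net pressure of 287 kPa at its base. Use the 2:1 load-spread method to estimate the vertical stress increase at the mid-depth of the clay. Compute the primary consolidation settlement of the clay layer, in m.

Mid-depth of clay below the ground surface: z = 3.3 + 7.2/2 = 6.9 m.
Total vertical stress at mid-clay: σ_v = 17.6×3.3 + 17.2×3.6 = 120 kPa.
Pore pressure: u = 9.81×(6.9 − 0) = 67.689 kPa.
Initial effective stress: σ'_0 = σ_v − u = 120 − 67.689 = 52.311 kPa.
Stress increase at mid-clay by the 2:1 spreading method:
Δσ ≈ qD²/(D+z)² = 287×2.9²/(2.9+6.9)² = 25.132 kPa
Final effective stress: σ'_f = 52.311 + 25.132 = 77.443 kPa.
σ'_f = 77.443 > σ'_p = 65 kPa, so the stress path crosses the preconsolidation pressure — recompression up to σ'_p, then virgin compression beyond:
S_c = H/(1+e₀)·[C_r·log₁₀(σ'_p/σ'_0) + C_c·log₁₀(σ'_f/σ'_p)]
    = 7.2/1.84 × [0.088×log₁₀(65/52.311) + 0.18×log₁₀(77.443/65)]
    = 3.913 × [0.0083002 + 0.013692] = 0.08606 m

S_c ≈ 0.0861 m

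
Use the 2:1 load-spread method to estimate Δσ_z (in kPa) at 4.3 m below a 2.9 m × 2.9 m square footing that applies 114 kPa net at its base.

Δσ_z ≈ 18.5 kPa

By the 2:1 method the load spreads at 1 horizontal : 2 vertical, so at depth z the loaded area has grown by z in each plan dimension:
Δσ = qBL/((B+z)(L+z)) = 114×2.9×2.9/((2.9+4.3)(2.9+4.3)) = 18.494 kPa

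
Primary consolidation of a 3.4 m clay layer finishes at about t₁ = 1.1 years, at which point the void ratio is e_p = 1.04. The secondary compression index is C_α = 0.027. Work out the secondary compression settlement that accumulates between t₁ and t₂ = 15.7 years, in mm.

Secondary compression: S_s = C_α·H/(1+e_p)·log₁₀(t₂/t₁)
S_s = 0.027×3.4/(1+1.04)×log₁₀(15.7/1.1)
    = 0.045 × 1.155 = 0.05195 m

S_s ≈ 52 mm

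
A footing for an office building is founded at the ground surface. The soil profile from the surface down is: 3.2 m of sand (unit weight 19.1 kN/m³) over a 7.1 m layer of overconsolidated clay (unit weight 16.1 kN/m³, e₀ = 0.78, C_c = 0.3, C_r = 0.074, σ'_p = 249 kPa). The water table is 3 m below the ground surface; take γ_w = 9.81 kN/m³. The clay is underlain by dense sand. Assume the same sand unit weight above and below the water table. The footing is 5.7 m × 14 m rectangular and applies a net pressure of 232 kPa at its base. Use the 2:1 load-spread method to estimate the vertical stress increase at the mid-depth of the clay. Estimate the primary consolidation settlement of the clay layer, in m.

Mid-depth of clay below the ground surface: z = 3.2 + 7.1/2 = 6.75 m.
Total vertical stress at mid-clay: σ_v = 19.1×3.2 + 16.1×3.55 = 118.28 kPa.
Pore pressure: u = 9.81×(6.75 − 3) = 36.788 kPa.
Initial effective stress: σ'_0 = σ_v − u = 118.28 − 36.788 = 81.492 kPa.
Stress increase at mid-clay by the 2:1 spreading method:
Δσ = qBL/((B+z)(L+z)) = 232×5.7×14/((5.7+6.75)(14+6.75)) = 71.664 kPa
Final effective stress: σ'_f = 81.492 + 71.664 = 153.16 kPa.
σ'_f = 153.16 ≤ σ'_p = 249 kPa, so the clay remains overconsolidated and only the recompression index applies:
S_c = C_r·H/(1+e₀)·log₁₀(σ'_f/σ'_0) = 0.074×7.1/1.78×log₁₀(153.16/81.492)
    = 0.29517 × 0.27403 = 0.08089 m

S_c ≈ 0.0809 m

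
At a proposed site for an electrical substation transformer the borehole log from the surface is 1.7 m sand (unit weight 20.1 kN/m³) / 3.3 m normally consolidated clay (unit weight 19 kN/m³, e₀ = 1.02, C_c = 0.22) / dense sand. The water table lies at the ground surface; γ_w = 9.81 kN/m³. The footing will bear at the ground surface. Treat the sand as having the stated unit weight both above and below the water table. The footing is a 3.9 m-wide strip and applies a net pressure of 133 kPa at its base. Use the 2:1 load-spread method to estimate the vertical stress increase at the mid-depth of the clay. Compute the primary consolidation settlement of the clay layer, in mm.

S_c ≈ 181 mm

Mid-depth of clay below the ground surface: z = 1.7 + 3.3/2 = 3.35 m.
Total vertical stress at mid-clay: σ_v = 20.1×1.7 + 19×1.65 = 65.52 kPa.
Pore pressure: u = 9.81×(3.35 − 0) = 32.864 kPa.
Initial effective stress: σ'_0 = σ_v − u = 65.52 − 32.864 = 32.656 kPa.
Stress increase at mid-clay by the 2:1 spreading method:
Δσ = qB/(B+z) = 133×3.9/(3.9+3.35) = 71.545 kPa
Final effective stress: σ'_f = σ'_0 + Δσ = 32.656 + 71.545 = 104.2 kPa.
Normally consolidated clay, so the full stress increment lies on the virgin compression line:
S_c = C_c·H/(1+e₀)·log₁₀(σ'_f/σ'_0) = 0.22×3.3/(1+1.02)×log₁₀(104.2/32.656)
    = 0.35941 × 0.5039 = 0.1811 m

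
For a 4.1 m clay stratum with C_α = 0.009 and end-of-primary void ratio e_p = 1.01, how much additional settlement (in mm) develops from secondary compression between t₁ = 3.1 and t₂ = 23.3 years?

S_s ≈ 16.1 mm

Secondary compression: S_s = C_α·H/(1+e_p)·log₁₀(t₂/t₁)
S_s = 0.009×4.1/(1+1.01)×log₁₀(23.3/3.1)
    = 0.01836 × 0.876 = 0.01608 m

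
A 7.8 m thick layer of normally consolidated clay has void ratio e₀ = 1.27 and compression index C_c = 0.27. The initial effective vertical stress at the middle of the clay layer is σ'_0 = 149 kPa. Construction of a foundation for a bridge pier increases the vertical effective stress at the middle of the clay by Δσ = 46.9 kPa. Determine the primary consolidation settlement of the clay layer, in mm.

Final effective stress: σ'_f = σ'_0 + Δσ = 149 + 46.9 = 195.9 kPa.
Normally consolidated clay, so the full stress increment lies on the virgin compression line:
S_c = C_c·H/(1+e₀)·log₁₀(σ'_f/σ'_0) = 0.27×7.8/(1+1.27)×log₁₀(195.9/149)
    = 0.92775 × 0.11885 = 0.1103 m

S_c ≈ 110 mm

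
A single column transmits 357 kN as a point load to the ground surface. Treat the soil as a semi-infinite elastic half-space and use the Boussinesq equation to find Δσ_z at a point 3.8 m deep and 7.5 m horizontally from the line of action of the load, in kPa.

Δσ_z ≈ 0.223 kPa

Boussinesq vertical stress below a point load on an elastic half-space:
Δσ_z = 3P/(2πz²) · [1 + (r/z)²]^(−5/2)
r/z = 7.5/3.8 = 1.9737; [1+(r/z)²]^(−5/2) = 0.018859.
Δσ_z = 3×357/(2π×3.8²) × 0.018859 = 11.804 × 0.018859 = 0.2226 kPa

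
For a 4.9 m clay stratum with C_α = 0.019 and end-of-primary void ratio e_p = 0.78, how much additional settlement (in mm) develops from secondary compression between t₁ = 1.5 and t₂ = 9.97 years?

S_s ≈ 43 mm

Secondary compression: S_s = C_α·H/(1+e_p)·log₁₀(t₂/t₁)
S_s = 0.019×4.9/(1+0.78)×log₁₀(9.97/1.5)
    = 0.0523 × 0.8226 = 0.04302 m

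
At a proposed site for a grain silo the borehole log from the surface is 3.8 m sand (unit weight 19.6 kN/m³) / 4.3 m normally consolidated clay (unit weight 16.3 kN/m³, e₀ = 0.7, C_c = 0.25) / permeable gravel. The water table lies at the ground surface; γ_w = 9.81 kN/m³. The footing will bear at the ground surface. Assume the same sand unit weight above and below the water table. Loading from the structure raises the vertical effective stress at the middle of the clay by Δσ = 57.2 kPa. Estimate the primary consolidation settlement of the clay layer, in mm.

S_c ≈ 206 mm

Mid-depth of clay below the ground surface: z = 3.8 + 4.3/2 = 5.95 m.
Total vertical stress at mid-clay: σ_v = 19.6×3.8 + 16.3×2.15 = 109.53 kPa.
Pore pressure: u = 9.81×(5.95 − 0) = 58.37 kPa.
Initial effective stress: σ'_0 = σ_v − u = 109.53 − 58.37 = 51.16 kPa.
Final effective stress: σ'_f = σ'_0 + Δσ = 51.16 + 57.2 = 108.36 kPa.
Normally consolidated clay, so the full stress increment lies on the virgin compression line:
S_c = C_c·H/(1+e₀)·log₁₀(σ'_f/σ'_0) = 0.25×4.3/(1+0.7)×log₁₀(108.36/51.16)
    = 0.63235 × 0.32594 = 0.2061 m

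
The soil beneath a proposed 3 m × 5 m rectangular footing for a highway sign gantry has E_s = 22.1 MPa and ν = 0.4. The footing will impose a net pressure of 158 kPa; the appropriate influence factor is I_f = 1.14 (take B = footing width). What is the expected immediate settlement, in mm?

S_e ≈ 20.5 mm

Immediate (elastic) settlement: S_e = q·B·(1−ν²)/E_s · I_f.
E_s = 22.1 MPa = 22100 kPa.
S_e = 158 × 3 × (1 − 0.4²) / 22100 × 1.14
    = 158 × 3 × 0.84 / 22100 × 1.14
    = 0.02054 m = 20.54 mm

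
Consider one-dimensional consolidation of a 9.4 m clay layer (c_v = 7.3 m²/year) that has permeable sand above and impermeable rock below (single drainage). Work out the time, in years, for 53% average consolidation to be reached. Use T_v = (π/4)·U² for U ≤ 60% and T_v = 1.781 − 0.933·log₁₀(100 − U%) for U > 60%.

Drainage path length: H_d = H = 9.4 m (single drainage).
U ≤ 60%: T_v = (π/4)·U² = (π/4)×0.53² = 0.22062.
t = T_v·H_d²/c_v = 0.22062×9.4²/7.3 = 2.67 years.

t ≈ 2.67 years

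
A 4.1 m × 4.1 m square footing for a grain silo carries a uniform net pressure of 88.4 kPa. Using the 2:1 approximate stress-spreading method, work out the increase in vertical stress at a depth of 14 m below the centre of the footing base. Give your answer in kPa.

By the 2:1 method the load spreads at 1 horizontal : 2 vertical, so at depth z the loaded area has grown by z in each plan dimension:
Δσ = qBL/((B+z)(L+z)) = 88.4×4.1×4.1/((4.1+14)(4.1+14)) = 4.5359 kPa

Δσ_z ≈ 4.54 kPa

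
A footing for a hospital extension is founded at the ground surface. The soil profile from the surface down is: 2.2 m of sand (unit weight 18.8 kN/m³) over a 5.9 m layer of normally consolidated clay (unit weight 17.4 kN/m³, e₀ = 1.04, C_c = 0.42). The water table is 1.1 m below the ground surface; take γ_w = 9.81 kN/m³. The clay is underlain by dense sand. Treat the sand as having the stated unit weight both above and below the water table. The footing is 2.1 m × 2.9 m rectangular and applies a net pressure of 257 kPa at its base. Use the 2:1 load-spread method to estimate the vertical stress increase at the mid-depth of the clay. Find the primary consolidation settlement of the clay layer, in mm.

Mid-depth of clay below the ground surface: z = 2.2 + 5.9/2 = 5.15 m.
Total vertical stress at mid-clay: σ_v = 18.8×2.2 + 17.4×2.95 = 92.69 kPa.
Pore pressure: u = 9.81×(5.15 − 1.1) = 39.73 kPa.
Initial effective stress: σ'_0 = σ_v − u = 92.69 − 39.73 = 52.96 kPa.
Stress increase at mid-clay by the 2:1 spreading method:
Δσ = qBL/((B+z)(L+z)) = 257×2.1×2.9/((2.1+5.15)(2.9+5.15)) = 26.817 kPa
Final effective stress: σ'_f = σ'_0 + Δσ = 52.96 + 26.817 = 79.777 kPa.
Normally consolidated clay, so the full stress increment lies on the virgin compression line:
S_c = C_c·H/(1+e₀)·log₁₀(σ'_f/σ'_0) = 0.42×5.9/(1+1.04)×log₁₀(79.777/52.96)
    = 1.2147 × 0.17793 = 0.2161 m

S_c ≈ 216 mm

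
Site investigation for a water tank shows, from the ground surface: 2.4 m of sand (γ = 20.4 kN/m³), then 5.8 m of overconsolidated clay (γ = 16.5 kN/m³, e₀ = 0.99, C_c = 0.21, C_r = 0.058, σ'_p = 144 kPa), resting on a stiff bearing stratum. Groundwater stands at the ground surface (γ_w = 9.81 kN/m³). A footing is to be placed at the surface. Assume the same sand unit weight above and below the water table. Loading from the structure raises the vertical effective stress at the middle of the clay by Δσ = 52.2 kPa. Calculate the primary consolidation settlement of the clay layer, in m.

Mid-depth of clay below the ground surface: z = 2.4 + 5.8/2 = 5.3 m.
Total vertical stress at mid-clay: σ_v = 20.4×2.4 + 16.5×2.9 = 96.81 kPa.
Pore pressure: u = 9.81×(5.3 − 0) = 51.993 kPa.
Initial effective stress: σ'_0 = σ_v − u = 96.81 − 51.993 = 44.817 kPa.
Final effective stress: σ'_f = 44.817 + 52.2 = 97.017 kPa.
σ'_f = 97.017 ≤ σ'_p = 144 kPa, so the clay remains overconsolidated and only the recompression index applies:
S_c = C_r·H/(1+e₀)·log₁₀(σ'_f/σ'_0) = 0.058×5.8/1.99×log₁₀(97.017/44.817)
    = 0.16905 × 0.33541 = 0.0567 m

S_c ≈ 0.0567 m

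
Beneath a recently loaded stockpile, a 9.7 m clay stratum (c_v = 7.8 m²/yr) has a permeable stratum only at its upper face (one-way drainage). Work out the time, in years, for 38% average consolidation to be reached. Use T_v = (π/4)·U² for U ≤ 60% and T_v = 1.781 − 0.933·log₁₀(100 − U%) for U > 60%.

t ≈ 1.37 years

Drainage path length: H_d = H = 9.7 m (single drainage).
U ≤ 60%: T_v = (π/4)·U² = (π/4)×0.38² = 0.11341.
t = T_v·H_d²/c_v = 0.11341×9.7²/7.8 = 1.368 years.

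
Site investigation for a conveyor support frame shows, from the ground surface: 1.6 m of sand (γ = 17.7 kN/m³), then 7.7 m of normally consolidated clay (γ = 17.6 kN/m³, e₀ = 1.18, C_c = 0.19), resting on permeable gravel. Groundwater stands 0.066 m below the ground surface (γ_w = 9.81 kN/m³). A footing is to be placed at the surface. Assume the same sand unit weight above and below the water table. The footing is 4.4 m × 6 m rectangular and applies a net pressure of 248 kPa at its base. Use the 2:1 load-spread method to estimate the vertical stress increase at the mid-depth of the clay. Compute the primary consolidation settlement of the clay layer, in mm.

Mid-depth of clay below the ground surface: z = 1.6 + 7.7/2 = 5.45 m.
Total vertical stress at mid-clay: σ_v = 17.7×1.6 + 17.6×3.85 = 96.08 kPa.
Pore pressure: u = 9.81×(5.45 − 0.066) = 52.817 kPa.
Initial effective stress: σ'_0 = σ_v − u = 96.08 − 52.817 = 43.263 kPa.
Stress increase at mid-clay by the 2:1 spreading method:
Δσ = qBL/((B+z)(L+z)) = 248×4.4×6/((4.4+5.45)(6+5.45)) = 58.052 kPa
Final effective stress: σ'_f = σ'_0 + Δσ = 43.263 + 58.052 = 101.31 kPa.
Normally consolidated clay, so the full stress increment lies on the virgin compression line:
S_c = C_c·H/(1+e₀)·log₁₀(σ'_f/σ'_0) = 0.19×7.7/(1+1.18)×log₁₀(101.31/43.263)
    = 0.6711 × 0.36954 = 0.248 m

S_c ≈ 248 mm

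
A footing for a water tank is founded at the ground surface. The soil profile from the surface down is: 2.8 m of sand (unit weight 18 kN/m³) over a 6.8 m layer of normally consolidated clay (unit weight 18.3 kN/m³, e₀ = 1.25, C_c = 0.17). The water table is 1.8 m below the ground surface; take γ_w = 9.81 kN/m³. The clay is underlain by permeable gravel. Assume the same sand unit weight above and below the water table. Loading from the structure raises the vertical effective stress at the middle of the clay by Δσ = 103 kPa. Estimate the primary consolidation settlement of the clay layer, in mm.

S_c ≈ 203 mm

Mid-depth of clay below the ground surface: z = 2.8 + 6.8/2 = 6.2 m.
Total vertical stress at mid-clay: σ_v = 18×2.8 + 18.3×3.4 = 112.62 kPa.
Pore pressure: u = 9.81×(6.2 − 1.8) = 43.164 kPa.
Initial effective stress: σ'_0 = σ_v − u = 112.62 − 43.164 = 69.456 kPa.
Final effective stress: σ'_f = σ'_0 + Δσ = 69.456 + 103 = 172.46 kPa.
Normally consolidated clay, so the full stress increment lies on the virgin compression line:
S_c = C_c·H/(1+e₀)·log₁₀(σ'_f/σ'_0) = 0.17×6.8/(1+1.25)×log₁₀(172.46/69.456)
    = 0.51378 × 0.39498 = 0.2029 m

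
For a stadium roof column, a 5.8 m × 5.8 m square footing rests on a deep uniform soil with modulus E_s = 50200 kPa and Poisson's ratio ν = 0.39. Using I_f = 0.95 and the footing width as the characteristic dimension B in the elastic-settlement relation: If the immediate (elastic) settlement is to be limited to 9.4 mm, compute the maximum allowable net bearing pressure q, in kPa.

S_e = q·B·(1−ν²)/E_s · I_f  ⇒  q = S_e·E_s / (B·(1−ν²)·I_f).
q = 0.0094 × 50200 / (5.8 × 0.8479 × 0.95) = 101 kPa

q ≈ 101 kPa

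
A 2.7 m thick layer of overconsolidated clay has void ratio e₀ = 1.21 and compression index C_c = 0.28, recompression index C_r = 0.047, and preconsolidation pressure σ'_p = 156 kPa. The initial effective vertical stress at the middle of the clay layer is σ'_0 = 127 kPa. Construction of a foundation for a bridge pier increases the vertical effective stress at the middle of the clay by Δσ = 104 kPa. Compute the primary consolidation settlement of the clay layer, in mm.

Final effective stress: σ'_f = 127 + 104 = 231 kPa.
σ'_f = 231 > σ'_p = 156 kPa, so the stress path crosses the preconsolidation pressure — recompression up to σ'_p, then virgin compression beyond:
S_c = H/(1+e₀)·[C_r·log₁₀(σ'_p/σ'_0) + C_c·log₁₀(σ'_f/σ'_p)]
    = 2.7/2.21 × [0.047×log₁₀(156/127) + 0.28×log₁₀(231/156)]
    = 1.2217 × [0.0041981 + 0.047736] = 0.06345 m

S_c ≈ 63.4 mm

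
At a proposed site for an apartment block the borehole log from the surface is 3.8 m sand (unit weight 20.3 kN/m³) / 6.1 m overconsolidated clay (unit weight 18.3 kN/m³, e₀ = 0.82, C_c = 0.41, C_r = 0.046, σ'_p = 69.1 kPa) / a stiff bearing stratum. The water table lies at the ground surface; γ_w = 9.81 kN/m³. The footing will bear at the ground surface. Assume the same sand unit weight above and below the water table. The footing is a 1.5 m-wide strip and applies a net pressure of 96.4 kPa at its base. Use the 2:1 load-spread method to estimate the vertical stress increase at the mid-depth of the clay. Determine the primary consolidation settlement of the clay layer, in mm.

S_c ≈ 113 mm

Mid-depth of clay below the ground surface: z = 3.8 + 6.1/2 = 6.85 m.
Total vertical stress at mid-clay: σ_v = 20.3×3.8 + 18.3×3.05 = 132.95 kPa.
Pore pressure: u = 9.81×(6.85 − 0) = 67.198 kPa.
Initial effective stress: σ'_0 = σ_v − u = 132.95 − 67.198 = 65.752 kPa.
Stress increase at mid-clay by the 2:1 spreading method:
Δσ = qB/(B+z) = 96.4×1.5/(1.5+6.85) = 17.317 kPa
Final effective stress: σ'_f = 65.752 + 17.317 = 83.069 kPa.
σ'_f = 83.069 > σ'_p = 69.1 kPa, so the stress path crosses the preconsolidation pressure — recompression up to σ'_p, then virgin compression beyond:
S_c = H/(1+e₀)·[C_r·log₁₀(σ'_p/σ'_0) + C_c·log₁₀(σ'_f/σ'_p)]
    = 6.1/1.82 × [0.046×log₁₀(69.1/65.752) + 0.41×log₁₀(83.069/69.1)]
    = 3.3516 × [0.00099218 + 0.032784] = 0.1132 m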